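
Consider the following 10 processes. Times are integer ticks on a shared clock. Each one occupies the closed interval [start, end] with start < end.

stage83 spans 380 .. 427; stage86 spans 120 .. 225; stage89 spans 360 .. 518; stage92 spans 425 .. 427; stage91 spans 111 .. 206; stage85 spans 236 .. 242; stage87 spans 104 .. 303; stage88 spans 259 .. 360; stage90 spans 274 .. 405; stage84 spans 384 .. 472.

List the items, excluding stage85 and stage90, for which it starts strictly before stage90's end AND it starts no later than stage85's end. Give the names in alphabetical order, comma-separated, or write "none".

Conditions: its start is strictly before stage90's end (X.start < 405) AND its start is no later than stage85's end (X.start <= 242).
stage83: start 380 < 405? ✓; start 380 <= 242? ✗ → no.
stage84: start 384 < 405? ✓; start 384 <= 242? ✗ → no.
stage86: start 120 < 405? ✓; start 120 <= 242? ✓ → yes.
stage87: start 104 < 405? ✓; start 104 <= 242? ✓ → yes.
stage88: start 259 < 405? ✓; start 259 <= 242? ✗ → no.
stage89: start 360 < 405? ✓; start 360 <= 242? ✗ → no.
stage91: start 111 < 405? ✓; start 111 <= 242? ✓ → yes.
stage92: start 425 < 405? ✗; start 425 <= 242? ✗ → no.
Result: stage86, stage87, stage91.

stage86, stage87, stage91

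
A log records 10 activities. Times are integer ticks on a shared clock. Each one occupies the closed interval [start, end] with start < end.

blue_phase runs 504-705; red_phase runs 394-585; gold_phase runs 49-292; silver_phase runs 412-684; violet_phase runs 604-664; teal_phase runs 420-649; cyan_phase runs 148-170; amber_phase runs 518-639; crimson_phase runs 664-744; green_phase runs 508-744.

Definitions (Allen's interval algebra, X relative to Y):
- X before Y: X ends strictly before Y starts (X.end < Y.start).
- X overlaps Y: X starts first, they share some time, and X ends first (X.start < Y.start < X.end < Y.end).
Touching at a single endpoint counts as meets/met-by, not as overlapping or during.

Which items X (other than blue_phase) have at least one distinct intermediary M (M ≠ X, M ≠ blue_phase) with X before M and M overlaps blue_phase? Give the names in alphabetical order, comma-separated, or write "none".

Target blue_phase = [504, 705].
Intermediaries M with M overlaps blue_phase: red_phase, silver_phase, teal_phase.
Via red_phase — items with X before red_phase: cyan_phase, gold_phase.
Via silver_phase — items with X before silver_phase: cyan_phase, gold_phase.
Via teal_phase — items with X before teal_phase: cyan_phase, gold_phase.
Union: cyan_phase, gold_phase.

cyan_phase, gold_phase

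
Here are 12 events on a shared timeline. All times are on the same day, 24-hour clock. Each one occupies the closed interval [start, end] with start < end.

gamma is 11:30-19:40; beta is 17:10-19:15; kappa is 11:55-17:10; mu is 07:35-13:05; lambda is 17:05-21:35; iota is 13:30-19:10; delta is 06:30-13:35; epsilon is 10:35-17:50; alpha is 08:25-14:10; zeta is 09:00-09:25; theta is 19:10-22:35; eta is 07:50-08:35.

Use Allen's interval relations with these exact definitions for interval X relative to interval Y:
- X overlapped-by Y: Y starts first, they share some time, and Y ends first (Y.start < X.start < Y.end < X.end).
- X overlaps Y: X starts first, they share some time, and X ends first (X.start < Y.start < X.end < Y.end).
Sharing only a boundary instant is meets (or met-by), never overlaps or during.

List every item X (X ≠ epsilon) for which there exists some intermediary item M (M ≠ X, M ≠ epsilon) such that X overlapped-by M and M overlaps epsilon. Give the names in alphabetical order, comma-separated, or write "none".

Target epsilon = [10:35, 17:50].
Intermediaries M with M overlaps epsilon: alpha, delta, mu.
Via alpha — items with X overlapped-by alpha: gamma, iota, kappa.
Via delta — items with X overlapped-by delta: alpha, gamma, iota, kappa.
Via mu — items with X overlapped-by mu: alpha, gamma, kappa.
Union: alpha, gamma, iota, kappa.

alpha, gamma, iota, kappa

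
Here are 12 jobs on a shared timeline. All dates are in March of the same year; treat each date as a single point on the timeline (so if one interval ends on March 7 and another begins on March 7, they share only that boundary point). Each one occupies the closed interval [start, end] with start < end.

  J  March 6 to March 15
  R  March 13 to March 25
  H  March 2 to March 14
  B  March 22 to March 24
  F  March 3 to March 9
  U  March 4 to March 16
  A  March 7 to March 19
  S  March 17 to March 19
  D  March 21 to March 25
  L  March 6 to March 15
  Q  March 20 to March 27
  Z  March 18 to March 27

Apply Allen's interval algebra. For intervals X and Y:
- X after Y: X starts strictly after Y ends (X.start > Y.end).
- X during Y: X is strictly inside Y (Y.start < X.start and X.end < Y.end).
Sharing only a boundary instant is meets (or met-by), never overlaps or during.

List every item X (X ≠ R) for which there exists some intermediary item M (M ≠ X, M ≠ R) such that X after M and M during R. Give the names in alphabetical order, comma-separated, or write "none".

B, D, Q

Target R = [March 13, March 25].
Intermediaries M with M during R: B, S.
Via B — items with X after B: none.
Via S — items with X after S: B, D, Q.
Union: B, D, Q.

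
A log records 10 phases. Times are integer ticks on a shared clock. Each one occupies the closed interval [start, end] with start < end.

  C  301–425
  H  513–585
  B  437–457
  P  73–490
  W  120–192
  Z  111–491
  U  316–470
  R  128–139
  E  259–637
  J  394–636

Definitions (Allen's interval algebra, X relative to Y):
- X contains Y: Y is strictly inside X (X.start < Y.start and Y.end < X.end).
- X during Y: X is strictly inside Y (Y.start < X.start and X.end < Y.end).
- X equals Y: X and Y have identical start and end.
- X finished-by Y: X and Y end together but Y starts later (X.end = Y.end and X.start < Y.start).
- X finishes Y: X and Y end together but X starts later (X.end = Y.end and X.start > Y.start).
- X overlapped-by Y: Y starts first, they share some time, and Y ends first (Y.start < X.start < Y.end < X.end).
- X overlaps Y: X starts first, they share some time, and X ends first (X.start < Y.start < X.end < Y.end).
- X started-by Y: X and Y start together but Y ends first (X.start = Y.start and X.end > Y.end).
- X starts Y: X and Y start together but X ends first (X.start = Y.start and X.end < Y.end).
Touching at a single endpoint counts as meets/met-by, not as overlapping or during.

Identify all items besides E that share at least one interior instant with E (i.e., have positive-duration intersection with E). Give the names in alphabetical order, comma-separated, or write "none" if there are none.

Target E = [259, 637].
B [437, 457] → during → yes.
C [301, 425] → during → yes.
H [513, 585] → during → yes.
J [394, 636] → during → yes.
P [73, 490] → overlaps → yes.
R [128, 139] → before → no.
U [316, 470] → during → yes.
W [120, 192] → before → no.
Z [111, 491] → overlaps → yes.
Result: B, C, H, J, P, U, Z.

B, C, H, J, P, U, Z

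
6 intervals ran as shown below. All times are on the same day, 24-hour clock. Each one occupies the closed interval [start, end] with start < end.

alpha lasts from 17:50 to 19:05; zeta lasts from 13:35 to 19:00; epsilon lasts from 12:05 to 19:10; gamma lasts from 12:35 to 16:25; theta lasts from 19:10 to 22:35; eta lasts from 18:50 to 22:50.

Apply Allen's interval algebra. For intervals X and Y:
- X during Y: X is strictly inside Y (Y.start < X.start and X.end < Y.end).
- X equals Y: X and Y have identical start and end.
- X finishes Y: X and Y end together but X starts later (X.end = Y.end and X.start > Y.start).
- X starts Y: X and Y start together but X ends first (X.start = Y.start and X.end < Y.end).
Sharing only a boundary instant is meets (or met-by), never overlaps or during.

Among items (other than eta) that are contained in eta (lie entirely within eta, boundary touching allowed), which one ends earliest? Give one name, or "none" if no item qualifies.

Target eta = [18:50, 22:50].
alpha [17:50, 19:05] → overlaps → excluded.
epsilon [12:05, 19:10] → overlaps → excluded.
gamma [12:35, 16:25] → before → excluded.
theta [19:10, 22:35] → during → candidate.
zeta [13:35, 19:00] → overlaps → excluded.
Among candidates, earliest end is 22:35 → theta.

theta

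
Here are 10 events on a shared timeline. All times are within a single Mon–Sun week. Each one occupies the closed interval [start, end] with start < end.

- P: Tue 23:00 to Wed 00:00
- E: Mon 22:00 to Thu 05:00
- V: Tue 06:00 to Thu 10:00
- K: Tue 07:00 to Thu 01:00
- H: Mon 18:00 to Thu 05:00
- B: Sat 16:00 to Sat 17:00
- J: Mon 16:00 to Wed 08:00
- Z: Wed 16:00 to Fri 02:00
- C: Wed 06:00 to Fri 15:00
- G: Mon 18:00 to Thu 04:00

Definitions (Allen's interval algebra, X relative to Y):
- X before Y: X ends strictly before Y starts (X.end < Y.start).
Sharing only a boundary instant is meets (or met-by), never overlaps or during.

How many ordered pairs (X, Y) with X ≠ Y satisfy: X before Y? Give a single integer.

12

Checking all 90 ordered pairs for relation 'before'; matching pairs in alphabetical order:
(C, B): C before B ✓
(E, B): E before B ✓
(G, B): G before B ✓
(H, B): H before B ✓
(J, B): J before B ✓
(J, Z): J before Z ✓
(K, B): K before B ✓
(P, B): P before B ✓
(P, C): P before C ✓
(P, Z): P before Z ✓
(V, B): V before B ✓
(Z, B): Z before B ✓
Count: 12.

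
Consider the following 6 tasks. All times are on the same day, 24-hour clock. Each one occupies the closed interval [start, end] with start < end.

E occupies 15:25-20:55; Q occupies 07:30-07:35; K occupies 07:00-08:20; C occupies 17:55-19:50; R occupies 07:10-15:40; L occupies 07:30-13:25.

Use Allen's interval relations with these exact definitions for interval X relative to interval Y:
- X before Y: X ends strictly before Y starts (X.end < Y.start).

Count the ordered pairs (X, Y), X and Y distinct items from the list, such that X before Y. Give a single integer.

Checking all 30 ordered pairs for relation 'before'; matching pairs in alphabetical order:
(K, C): K before C ✓
(K, E): K before E ✓
(L, C): L before C ✓
(L, E): L before E ✓
(Q, C): Q before C ✓
(Q, E): Q before E ✓
(R, C): R before C ✓
Count: 7.

7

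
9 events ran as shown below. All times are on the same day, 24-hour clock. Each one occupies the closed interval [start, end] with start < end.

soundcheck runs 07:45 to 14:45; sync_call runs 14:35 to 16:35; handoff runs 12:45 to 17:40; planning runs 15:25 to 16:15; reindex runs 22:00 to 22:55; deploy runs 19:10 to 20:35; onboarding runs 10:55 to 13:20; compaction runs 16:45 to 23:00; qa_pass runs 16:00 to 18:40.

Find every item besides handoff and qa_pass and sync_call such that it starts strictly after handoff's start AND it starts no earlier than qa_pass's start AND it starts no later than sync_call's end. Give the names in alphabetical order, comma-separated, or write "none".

none

Conditions: its start is strictly after handoff's start (X.start > 12:45) AND its start is no earlier than qa_pass's start (X.start >= 16:00) AND its start is no later than sync_call's end (X.start <= 16:35).
compaction: start 16:45 > 12:45? ✓; start 16:45 >= 16:00? ✓; start 16:45 <= 16:35? ✗ → no.
deploy: start 19:10 > 12:45? ✓; start 19:10 >= 16:00? ✓; start 19:10 <= 16:35? ✗ → no.
onboarding: start 10:55 > 12:45? ✗; start 10:55 >= 16:00? ✗; start 10:55 <= 16:35? ✓ → no.
planning: start 15:25 > 12:45? ✓; start 15:25 >= 16:00? ✗; start 15:25 <= 16:35? ✓ → no.
reindex: start 22:00 > 12:45? ✓; start 22:00 >= 16:00? ✓; start 22:00 <= 16:35? ✗ → no.
soundcheck: start 07:45 > 12:45? ✗; start 07:45 >= 16:00? ✗; start 07:45 <= 16:35? ✓ → no.
Result: none.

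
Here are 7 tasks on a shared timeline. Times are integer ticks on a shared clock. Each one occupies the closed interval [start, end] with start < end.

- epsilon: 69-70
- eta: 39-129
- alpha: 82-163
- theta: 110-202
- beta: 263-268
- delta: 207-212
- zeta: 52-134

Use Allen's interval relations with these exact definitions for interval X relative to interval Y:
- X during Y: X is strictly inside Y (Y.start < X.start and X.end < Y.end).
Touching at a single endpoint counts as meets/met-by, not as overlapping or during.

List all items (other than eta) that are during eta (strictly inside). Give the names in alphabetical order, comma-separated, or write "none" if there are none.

Target eta = [39, 129].
alpha [82, 163] → overlapped-by → no.
beta [263, 268] → after → no.
delta [207, 212] → after → no.
epsilon [69, 70] → during → yes.
theta [110, 202] → overlapped-by → no.
zeta [52, 134] → overlapped-by → no.
Result: epsilon.

epsilon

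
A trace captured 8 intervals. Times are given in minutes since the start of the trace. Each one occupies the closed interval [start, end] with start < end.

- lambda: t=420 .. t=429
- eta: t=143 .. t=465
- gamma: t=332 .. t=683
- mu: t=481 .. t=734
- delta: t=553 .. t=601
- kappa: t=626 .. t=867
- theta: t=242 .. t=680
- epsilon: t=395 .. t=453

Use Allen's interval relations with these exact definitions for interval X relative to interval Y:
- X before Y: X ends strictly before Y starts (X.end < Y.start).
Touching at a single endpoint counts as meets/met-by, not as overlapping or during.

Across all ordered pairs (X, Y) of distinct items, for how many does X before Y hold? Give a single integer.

Checking all 56 ordered pairs for relation 'before'; matching pairs in alphabetical order:
(delta, kappa): delta before kappa ✓
(epsilon, delta): epsilon before delta ✓
(epsilon, kappa): epsilon before kappa ✓
(epsilon, mu): epsilon before mu ✓
(eta, delta): eta before delta ✓
(eta, kappa): eta before kappa ✓
(eta, mu): eta before mu ✓
(lambda, delta): lambda before delta ✓
(lambda, kappa): lambda before kappa ✓
(lambda, mu): lambda before mu ✓
Count: 10.

10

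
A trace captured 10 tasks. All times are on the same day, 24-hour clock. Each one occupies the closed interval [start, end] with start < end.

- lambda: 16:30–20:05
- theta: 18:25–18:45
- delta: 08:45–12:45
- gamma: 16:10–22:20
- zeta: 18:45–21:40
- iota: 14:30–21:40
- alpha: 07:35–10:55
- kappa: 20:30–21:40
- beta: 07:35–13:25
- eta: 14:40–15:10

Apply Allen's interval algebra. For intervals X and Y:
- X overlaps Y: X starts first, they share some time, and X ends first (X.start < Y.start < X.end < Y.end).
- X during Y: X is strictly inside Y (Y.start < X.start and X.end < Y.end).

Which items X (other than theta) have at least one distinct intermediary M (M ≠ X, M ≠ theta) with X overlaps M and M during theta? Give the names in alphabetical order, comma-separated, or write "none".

Target theta = [18:25, 18:45].
Intermediaries M with M during theta: none.
Union: none.

none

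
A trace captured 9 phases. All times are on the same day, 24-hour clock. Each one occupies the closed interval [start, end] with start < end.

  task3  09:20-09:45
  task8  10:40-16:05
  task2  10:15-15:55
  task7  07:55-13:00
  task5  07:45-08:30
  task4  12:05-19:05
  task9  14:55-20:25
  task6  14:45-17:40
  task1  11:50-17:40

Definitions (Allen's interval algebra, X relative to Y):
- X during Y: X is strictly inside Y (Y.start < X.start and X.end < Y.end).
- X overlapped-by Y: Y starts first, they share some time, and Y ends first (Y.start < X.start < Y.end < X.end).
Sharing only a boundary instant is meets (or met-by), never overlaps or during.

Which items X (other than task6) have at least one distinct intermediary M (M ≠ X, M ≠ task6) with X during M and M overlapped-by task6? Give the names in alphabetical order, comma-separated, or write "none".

none

Target task6 = [14:45, 17:40].
Intermediaries M with M overlapped-by task6: task9.
Via task9 — items with X during task9: none.
Union: none.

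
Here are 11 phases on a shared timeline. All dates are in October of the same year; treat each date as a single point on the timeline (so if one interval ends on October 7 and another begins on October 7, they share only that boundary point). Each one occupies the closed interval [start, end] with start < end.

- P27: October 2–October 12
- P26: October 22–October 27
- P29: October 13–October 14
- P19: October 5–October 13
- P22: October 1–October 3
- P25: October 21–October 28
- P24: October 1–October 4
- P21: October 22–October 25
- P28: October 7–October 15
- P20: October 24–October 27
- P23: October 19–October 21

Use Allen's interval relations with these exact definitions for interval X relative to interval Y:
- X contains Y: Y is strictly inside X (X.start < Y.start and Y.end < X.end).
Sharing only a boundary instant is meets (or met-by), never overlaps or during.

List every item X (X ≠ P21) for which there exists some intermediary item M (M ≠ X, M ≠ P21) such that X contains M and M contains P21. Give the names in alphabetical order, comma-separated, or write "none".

Target P21 = [October 22, October 25].
Intermediaries M with M contains P21: P25.
Via P25 — items with X contains P25: none.
Union: none.

none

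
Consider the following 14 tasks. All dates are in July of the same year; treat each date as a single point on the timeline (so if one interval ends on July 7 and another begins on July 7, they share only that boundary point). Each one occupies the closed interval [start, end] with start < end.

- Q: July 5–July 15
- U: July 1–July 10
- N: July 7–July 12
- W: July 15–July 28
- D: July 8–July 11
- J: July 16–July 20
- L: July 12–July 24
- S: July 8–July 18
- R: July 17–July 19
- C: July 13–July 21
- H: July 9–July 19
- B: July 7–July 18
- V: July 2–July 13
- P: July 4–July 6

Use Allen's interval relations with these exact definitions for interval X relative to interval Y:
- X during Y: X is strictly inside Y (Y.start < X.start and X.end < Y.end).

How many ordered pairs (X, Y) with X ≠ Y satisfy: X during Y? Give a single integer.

Checking all 182 ordered pairs for relation 'during'; matching pairs in alphabetical order:
(C, L): C during L ✓
(D, B): D during B ✓
(D, N): D during N ✓
(D, Q): D during Q ✓
(D, V): D during V ✓
(J, C): J during C ✓
(J, L): J during L ✓
(J, W): J during W ✓
(N, Q): N during Q ✓
(N, V): N during V ✓
(P, U): P during U ✓
(P, V): P during V ✓
(R, C): R during C ✓
(R, J): R during J ✓
(R, L): R during L ✓
(R, W): R during W ✓
Count: 16.

16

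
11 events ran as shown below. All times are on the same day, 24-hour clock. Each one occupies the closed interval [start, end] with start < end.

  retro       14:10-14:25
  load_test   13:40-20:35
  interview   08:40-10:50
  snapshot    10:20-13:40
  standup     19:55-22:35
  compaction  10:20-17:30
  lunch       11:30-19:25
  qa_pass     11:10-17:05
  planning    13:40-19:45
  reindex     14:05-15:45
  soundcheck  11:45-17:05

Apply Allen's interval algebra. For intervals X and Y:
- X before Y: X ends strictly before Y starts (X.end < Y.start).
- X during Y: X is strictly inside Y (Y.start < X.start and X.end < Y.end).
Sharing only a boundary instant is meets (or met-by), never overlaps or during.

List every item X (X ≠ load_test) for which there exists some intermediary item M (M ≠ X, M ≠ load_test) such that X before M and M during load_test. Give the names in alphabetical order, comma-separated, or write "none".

Target load_test = [13:40, 20:35].
Intermediaries M with M during load_test: reindex, retro.
Via reindex — items with X before reindex: interview, snapshot.
Via retro — items with X before retro: interview, snapshot.
Union: interview, snapshot.

interview, snapshot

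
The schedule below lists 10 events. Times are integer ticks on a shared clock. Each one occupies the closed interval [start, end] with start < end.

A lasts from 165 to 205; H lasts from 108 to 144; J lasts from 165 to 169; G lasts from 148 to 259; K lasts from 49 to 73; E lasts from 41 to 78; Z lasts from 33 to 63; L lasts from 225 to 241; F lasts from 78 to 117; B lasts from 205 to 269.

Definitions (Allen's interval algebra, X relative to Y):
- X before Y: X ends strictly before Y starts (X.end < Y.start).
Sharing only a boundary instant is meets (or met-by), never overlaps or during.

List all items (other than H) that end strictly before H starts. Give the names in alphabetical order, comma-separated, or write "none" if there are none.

Target H = [108, 144].
A [165, 205] → after → no.
B [205, 269] → after → no.
E [41, 78] → before → yes.
F [78, 117] → overlaps → no.
G [148, 259] → after → no.
J [165, 169] → after → no.
K [49, 73] → before → yes.
L [225, 241] → after → no.
Z [33, 63] → before → yes.
Result: E, K, Z.

E, K, Z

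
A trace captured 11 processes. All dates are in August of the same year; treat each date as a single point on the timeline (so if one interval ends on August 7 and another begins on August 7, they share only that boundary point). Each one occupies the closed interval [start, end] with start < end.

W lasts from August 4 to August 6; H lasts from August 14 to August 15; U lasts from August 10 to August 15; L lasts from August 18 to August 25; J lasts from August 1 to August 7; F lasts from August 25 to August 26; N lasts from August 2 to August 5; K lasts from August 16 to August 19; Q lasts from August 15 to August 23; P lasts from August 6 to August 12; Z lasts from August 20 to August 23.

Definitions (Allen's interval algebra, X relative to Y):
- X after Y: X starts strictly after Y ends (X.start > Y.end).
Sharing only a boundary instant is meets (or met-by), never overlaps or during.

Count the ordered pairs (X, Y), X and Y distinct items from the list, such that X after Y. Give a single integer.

40

Checking all 110 ordered pairs for relation 'after'; matching pairs in alphabetical order:
(F, H): F after H ✓
(F, J): F after J ✓
(F, K): F after K ✓
(F, N): F after N ✓
(F, P): F after P ✓
(F, Q): F after Q ✓
(F, U): F after U ✓
(F, W): F after W ✓
(F, Z): F after Z ✓
(H, J): H after J ✓
(H, N): H after N ✓
(H, P): H after P ✓
(H, W): H after W ✓
(K, H): K after H ✓
(K, J): K after J ✓
(K, N): K after N ✓
(K, P): K after P ✓
(K, U): K after U ✓
(K, W): K after W ✓
(L, H): L after H ✓
(L, J): L after J ✓
(L, N): L after N ✓
(L, P): L after P ✓
(L, U): L after U ✓
... plus 16 further pairs not listed.
Count: 40.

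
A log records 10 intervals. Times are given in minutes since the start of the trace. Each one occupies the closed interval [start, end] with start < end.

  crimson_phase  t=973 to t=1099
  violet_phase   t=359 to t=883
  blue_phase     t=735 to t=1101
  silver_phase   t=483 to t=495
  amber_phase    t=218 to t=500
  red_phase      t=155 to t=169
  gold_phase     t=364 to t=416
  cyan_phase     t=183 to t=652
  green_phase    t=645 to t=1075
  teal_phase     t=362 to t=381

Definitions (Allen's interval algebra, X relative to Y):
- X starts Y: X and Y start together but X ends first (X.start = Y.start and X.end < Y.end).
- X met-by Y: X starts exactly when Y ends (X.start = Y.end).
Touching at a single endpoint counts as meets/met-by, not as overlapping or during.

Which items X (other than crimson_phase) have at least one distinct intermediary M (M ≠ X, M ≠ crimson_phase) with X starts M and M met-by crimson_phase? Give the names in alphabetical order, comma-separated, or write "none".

none

Target crimson_phase = [t=973, t=1099].
Intermediaries M with M met-by crimson_phase: none.
Union: none.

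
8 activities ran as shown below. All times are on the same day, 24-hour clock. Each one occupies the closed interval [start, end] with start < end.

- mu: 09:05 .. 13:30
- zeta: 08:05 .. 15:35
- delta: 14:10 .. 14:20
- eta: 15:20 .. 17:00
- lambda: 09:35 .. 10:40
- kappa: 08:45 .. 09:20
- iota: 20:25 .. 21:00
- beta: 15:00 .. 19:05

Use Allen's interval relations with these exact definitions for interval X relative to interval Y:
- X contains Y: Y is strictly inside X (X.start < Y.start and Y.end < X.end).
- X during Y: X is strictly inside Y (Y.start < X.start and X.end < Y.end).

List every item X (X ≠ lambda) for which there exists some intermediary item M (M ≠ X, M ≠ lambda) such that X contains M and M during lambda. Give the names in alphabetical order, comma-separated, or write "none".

Target lambda = [09:35, 10:40].
Intermediaries M with M during lambda: none.
Union: none.

none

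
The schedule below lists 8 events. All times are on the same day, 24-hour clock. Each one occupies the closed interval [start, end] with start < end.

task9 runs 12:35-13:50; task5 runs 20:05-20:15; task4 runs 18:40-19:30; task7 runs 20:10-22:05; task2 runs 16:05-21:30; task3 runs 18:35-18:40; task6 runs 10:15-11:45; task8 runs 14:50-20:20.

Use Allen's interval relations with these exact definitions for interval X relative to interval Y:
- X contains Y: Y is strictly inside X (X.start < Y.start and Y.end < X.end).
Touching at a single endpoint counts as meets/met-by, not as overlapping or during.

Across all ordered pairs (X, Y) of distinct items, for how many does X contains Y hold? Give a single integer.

6

Checking all 56 ordered pairs for relation 'contains'; matching pairs in alphabetical order:
(task2, task3): task2 contains task3 ✓
(task2, task4): task2 contains task4 ✓
(task2, task5): task2 contains task5 ✓
(task8, task3): task8 contains task3 ✓
(task8, task4): task8 contains task4 ✓
(task8, task5): task8 contains task5 ✓
Count: 6.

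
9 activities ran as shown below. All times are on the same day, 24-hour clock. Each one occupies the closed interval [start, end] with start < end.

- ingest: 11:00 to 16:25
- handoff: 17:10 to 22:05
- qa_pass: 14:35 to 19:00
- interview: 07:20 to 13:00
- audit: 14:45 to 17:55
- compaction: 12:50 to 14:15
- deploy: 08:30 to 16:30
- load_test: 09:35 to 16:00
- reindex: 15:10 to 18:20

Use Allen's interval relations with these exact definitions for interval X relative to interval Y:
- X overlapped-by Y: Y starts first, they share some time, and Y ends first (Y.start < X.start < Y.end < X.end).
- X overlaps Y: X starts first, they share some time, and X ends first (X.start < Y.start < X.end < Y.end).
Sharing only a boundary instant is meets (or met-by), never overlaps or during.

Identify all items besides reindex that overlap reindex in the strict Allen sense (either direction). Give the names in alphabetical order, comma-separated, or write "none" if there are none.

audit, deploy, handoff, ingest, load_test

Target reindex = [15:10, 18:20].
audit [14:45, 17:55] → overlaps → yes.
compaction [12:50, 14:15] → before → no.
deploy [08:30, 16:30] → overlaps → yes.
handoff [17:10, 22:05] → overlapped-by → yes.
ingest [11:00, 16:25] → overlaps → yes.
interview [07:20, 13:00] → before → no.
load_test [09:35, 16:00] → overlaps → yes.
qa_pass [14:35, 19:00] → contains → no.
Result: audit, deploy, handoff, ingest, load_test.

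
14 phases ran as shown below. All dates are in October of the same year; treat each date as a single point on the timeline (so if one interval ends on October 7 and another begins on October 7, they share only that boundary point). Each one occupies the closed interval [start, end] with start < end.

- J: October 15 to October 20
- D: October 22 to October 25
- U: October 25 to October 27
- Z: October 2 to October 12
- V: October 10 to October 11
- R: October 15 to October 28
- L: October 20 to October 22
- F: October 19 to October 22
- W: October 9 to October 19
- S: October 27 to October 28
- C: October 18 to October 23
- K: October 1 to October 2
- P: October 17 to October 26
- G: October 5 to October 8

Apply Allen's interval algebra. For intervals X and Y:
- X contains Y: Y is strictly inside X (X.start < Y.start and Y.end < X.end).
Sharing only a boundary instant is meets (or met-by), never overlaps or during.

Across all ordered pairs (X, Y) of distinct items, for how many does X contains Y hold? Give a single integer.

Checking all 182 ordered pairs for relation 'contains'; matching pairs in alphabetical order:
(C, F): C contains F ✓
(C, L): C contains L ✓
(P, C): P contains C ✓
(P, D): P contains D ✓
(P, F): P contains F ✓
(P, L): P contains L ✓
(R, C): R contains C ✓
(R, D): R contains D ✓
(R, F): R contains F ✓
(R, L): R contains L ✓
(R, P): R contains P ✓
(R, U): R contains U ✓
(W, V): W contains V ✓
(Z, G): Z contains G ✓
(Z, V): Z contains V ✓
Count: 15.

15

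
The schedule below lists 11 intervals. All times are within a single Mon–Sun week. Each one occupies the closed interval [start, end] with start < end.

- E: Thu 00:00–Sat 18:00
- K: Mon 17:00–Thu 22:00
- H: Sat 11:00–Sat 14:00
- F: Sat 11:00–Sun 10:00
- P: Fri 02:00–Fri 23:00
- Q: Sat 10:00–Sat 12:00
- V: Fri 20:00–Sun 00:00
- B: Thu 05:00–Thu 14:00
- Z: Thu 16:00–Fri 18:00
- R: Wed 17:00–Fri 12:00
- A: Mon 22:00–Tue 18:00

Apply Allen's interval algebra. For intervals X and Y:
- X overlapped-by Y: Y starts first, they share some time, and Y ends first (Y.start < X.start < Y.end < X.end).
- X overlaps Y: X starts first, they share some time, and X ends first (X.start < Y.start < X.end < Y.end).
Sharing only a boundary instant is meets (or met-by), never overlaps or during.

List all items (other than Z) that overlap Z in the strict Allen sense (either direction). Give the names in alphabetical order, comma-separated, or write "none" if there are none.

Target Z = [Thu 16:00, Fri 18:00].
A [Mon 22:00, Tue 18:00] → before → no.
B [Thu 05:00, Thu 14:00] → before → no.
E [Thu 00:00, Sat 18:00] → contains → no.
F [Sat 11:00, Sun 10:00] → after → no.
H [Sat 11:00, Sat 14:00] → after → no.
K [Mon 17:00, Thu 22:00] → overlaps → yes.
P [Fri 02:00, Fri 23:00] → overlapped-by → yes.
Q [Sat 10:00, Sat 12:00] → after → no.
R [Wed 17:00, Fri 12:00] → overlaps → yes.
V [Fri 20:00, Sun 00:00] → after → no.
Result: K, P, R.

K, P, R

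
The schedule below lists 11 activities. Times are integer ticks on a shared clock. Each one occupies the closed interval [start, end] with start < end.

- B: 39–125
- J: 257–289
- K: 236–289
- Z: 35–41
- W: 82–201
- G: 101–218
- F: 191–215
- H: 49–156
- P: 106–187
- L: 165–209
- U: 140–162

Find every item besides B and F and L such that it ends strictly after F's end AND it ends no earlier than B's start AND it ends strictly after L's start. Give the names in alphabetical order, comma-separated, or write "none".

G, J, K

Conditions: its end is strictly after F's end (X.end > 215) AND its end is no earlier than B's start (X.end >= 39) AND its end is strictly after L's start (X.end > 165).
G: end 218 > 215? ✓; end 218 >= 39? ✓; end 218 > 165? ✓ → yes.
H: end 156 > 215? ✗; end 156 >= 39? ✓; end 156 > 165? ✗ → no.
J: end 289 > 215? ✓; end 289 >= 39? ✓; end 289 > 165? ✓ → yes.
K: end 289 > 215? ✓; end 289 >= 39? ✓; end 289 > 165? ✓ → yes.
P: end 187 > 215? ✗; end 187 >= 39? ✓; end 187 > 165? ✓ → no.
U: end 162 > 215? ✗; end 162 >= 39? ✓; end 162 > 165? ✗ → no.
W: end 201 > 215? ✗; end 201 >= 39? ✓; end 201 > 165? ✓ → no.
Z: end 41 > 215? ✗; end 41 >= 39? ✓; end 41 > 165? ✗ → no.
Result: G, J, K.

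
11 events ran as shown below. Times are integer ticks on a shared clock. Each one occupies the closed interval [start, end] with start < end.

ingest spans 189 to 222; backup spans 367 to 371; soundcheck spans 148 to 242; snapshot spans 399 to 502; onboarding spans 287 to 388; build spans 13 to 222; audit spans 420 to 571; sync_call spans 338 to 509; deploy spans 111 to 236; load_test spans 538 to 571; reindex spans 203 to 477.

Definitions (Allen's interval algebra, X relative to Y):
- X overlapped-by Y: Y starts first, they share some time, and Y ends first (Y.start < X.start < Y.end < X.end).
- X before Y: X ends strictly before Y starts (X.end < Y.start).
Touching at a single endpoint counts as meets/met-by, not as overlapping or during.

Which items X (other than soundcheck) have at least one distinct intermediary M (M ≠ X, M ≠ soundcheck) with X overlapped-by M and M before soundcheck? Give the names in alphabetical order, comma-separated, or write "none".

Target soundcheck = [148, 242].
Intermediaries M with M before soundcheck: none.
Union: none.

none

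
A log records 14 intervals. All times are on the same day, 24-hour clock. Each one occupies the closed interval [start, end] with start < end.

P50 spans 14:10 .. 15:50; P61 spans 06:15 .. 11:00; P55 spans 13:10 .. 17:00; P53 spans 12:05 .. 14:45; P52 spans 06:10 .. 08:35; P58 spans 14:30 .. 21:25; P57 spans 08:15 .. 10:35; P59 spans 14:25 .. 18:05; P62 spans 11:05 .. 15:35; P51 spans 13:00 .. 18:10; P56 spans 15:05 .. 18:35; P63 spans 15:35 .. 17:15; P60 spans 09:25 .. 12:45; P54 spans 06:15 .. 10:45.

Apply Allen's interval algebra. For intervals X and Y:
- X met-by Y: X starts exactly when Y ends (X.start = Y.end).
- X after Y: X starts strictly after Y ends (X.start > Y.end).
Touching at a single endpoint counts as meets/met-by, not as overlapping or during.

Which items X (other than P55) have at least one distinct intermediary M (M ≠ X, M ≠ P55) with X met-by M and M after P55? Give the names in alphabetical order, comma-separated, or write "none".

none

Target P55 = [13:10, 17:00].
Intermediaries M with M after P55: none.
Union: none.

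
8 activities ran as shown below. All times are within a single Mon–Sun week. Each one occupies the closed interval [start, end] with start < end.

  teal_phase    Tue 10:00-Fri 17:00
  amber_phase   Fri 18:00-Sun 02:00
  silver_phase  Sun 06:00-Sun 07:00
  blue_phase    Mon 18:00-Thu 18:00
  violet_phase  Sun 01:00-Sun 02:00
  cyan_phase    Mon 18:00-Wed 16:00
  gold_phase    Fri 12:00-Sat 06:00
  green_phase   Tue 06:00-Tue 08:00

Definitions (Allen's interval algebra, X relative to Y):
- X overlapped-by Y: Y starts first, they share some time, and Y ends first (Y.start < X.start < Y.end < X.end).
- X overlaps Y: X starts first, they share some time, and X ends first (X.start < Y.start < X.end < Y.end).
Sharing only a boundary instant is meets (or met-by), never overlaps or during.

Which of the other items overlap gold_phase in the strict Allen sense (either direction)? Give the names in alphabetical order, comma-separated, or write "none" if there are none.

amber_phase, teal_phase

Target gold_phase = [Fri 12:00, Sat 06:00].
amber_phase [Fri 18:00, Sun 02:00] → overlapped-by → yes.
blue_phase [Mon 18:00, Thu 18:00] → before → no.
cyan_phase [Mon 18:00, Wed 16:00] → before → no.
green_phase [Tue 06:00, Tue 08:00] → before → no.
silver_phase [Sun 06:00, Sun 07:00] → after → no.
teal_phase [Tue 10:00, Fri 17:00] → overlaps → yes.
violet_phase [Sun 01:00, Sun 02:00] → after → no.
Result: amber_phase, teal_phase.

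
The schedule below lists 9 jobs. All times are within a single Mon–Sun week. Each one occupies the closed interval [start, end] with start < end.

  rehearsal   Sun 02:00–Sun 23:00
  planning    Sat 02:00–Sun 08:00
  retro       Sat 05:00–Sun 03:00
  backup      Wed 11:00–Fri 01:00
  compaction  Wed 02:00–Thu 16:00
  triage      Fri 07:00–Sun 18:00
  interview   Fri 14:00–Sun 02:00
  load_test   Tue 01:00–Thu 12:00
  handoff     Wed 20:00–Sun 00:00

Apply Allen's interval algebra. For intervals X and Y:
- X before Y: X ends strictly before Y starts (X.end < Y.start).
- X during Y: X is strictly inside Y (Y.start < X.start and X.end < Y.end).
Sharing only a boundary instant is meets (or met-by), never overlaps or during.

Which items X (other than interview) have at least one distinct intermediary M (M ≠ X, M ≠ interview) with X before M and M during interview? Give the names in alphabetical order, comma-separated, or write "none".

none

Target interview = [Fri 14:00, Sun 02:00].
Intermediaries M with M during interview: none.
Union: none.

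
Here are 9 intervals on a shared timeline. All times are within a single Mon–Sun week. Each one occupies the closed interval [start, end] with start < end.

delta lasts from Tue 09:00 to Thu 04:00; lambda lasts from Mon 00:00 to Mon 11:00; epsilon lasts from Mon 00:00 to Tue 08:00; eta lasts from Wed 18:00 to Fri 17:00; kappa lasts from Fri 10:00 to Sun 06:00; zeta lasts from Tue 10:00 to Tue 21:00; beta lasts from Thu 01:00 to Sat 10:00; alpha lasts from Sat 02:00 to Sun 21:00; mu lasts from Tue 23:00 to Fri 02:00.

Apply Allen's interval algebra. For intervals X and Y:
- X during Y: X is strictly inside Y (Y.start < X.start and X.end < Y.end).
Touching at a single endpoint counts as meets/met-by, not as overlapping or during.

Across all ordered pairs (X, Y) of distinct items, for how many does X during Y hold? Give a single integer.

1

Checking all 72 ordered pairs for relation 'during'; matching pairs in alphabetical order:
(zeta, delta): zeta during delta ✓
Count: 1.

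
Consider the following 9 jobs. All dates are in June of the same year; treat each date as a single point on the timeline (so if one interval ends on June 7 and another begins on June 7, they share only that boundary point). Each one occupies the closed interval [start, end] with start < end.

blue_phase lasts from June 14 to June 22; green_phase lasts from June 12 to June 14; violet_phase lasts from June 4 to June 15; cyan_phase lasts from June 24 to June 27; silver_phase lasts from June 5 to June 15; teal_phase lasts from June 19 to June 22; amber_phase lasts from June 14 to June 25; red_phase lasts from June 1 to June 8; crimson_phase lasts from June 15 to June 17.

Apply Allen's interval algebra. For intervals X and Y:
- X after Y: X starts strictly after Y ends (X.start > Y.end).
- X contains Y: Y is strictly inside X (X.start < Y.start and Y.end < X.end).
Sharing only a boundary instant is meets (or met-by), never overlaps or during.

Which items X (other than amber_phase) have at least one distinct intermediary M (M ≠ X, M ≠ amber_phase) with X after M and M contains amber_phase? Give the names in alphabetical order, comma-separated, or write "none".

none

Target amber_phase = [June 14, June 25].
Intermediaries M with M contains amber_phase: none.
Union: none.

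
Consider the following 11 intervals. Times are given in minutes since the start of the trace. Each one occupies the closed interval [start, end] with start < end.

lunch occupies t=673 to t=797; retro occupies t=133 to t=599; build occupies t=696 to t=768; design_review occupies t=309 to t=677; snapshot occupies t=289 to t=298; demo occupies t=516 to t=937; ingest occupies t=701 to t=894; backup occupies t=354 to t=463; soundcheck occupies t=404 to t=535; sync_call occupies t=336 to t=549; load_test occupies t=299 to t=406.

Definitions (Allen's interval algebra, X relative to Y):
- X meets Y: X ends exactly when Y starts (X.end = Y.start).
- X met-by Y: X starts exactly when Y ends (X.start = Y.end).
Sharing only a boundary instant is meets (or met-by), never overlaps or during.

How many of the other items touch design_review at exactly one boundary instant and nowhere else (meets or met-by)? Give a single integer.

0

Target design_review = [t=309, t=677].
backup [t=354, t=463] → during → no.
build [t=696, t=768] → after → no.
demo [t=516, t=937] → overlapped-by → no.
ingest [t=701, t=894] → after → no.
load_test [t=299, t=406] → overlaps → no.
lunch [t=673, t=797] → overlapped-by → no.
retro [t=133, t=599] → overlaps → no.
snapshot [t=289, t=298] → before → no.
soundcheck [t=404, t=535] → during → no.
sync_call [t=336, t=549] → during → no.
Total: 0.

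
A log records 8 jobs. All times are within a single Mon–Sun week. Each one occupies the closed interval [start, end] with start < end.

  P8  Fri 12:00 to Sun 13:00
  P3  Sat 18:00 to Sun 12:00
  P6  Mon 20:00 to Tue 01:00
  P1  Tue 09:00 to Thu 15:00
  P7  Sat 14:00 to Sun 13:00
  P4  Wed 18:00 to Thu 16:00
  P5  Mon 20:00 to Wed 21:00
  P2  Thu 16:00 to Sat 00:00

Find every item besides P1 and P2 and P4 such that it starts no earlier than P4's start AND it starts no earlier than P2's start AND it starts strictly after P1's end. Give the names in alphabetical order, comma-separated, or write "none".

Conditions: its start is no earlier than P4's start (X.start >= Wed 18:00) AND its start is no earlier than P2's start (X.start >= Thu 16:00) AND its start is strictly after P1's end (X.start > Thu 15:00).
P3: start Sat 18:00 >= Wed 18:00? ✓; start Sat 18:00 >= Thu 16:00? ✓; start Sat 18:00 > Thu 15:00? ✓ → yes.
P5: start Mon 20:00 >= Wed 18:00? ✗; start Mon 20:00 >= Thu 16:00? ✗; start Mon 20:00 > Thu 15:00? ✗ → no.
P6: start Mon 20:00 >= Wed 18:00? ✗; start Mon 20:00 >= Thu 16:00? ✗; start Mon 20:00 > Thu 15:00? ✗ → no.
P7: start Sat 14:00 >= Wed 18:00? ✓; start Sat 14:00 >= Thu 16:00? ✓; start Sat 14:00 > Thu 15:00? ✓ → yes.
P8: start Fri 12:00 >= Wed 18:00? ✓; start Fri 12:00 >= Thu 16:00? ✓; start Fri 12:00 > Thu 15:00? ✓ → yes.
Result: P3, P7, P8.

P3, P7, P8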